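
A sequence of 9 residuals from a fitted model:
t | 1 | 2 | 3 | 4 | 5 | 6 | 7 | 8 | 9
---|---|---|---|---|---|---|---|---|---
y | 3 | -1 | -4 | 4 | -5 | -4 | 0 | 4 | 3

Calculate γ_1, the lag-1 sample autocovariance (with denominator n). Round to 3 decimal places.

-0.333

Mean ȳ = (3 − 1 − 4 + 4 − 5 − 4 + 0 + 4 + 3)/9 = 0.0000
Σ_{t=1}^{8}(y_t−ȳ)(y_{t+1}−ȳ) = -3.0000
γ_1 = -3.0000 / 9 = -0.333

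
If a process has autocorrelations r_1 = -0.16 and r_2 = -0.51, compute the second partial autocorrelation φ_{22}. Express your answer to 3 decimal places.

φ_{22} = (r_2 − r_1²) / (1 − r_1²)
r_1² = (-0.16)² = 0.0256
Numerator = -0.51 − 0.0256 = -0.5356; denominator = 1 − 0.0256 = 0.9744
φ_{22} = -0.5356 / 0.9744 = -0.550

-0.550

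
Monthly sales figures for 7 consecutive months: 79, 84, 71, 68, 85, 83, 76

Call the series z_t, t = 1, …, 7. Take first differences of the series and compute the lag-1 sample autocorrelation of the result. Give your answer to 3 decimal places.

First differences Δz: 5, -13, -3, 17, -2, -7
Mean of differences = -0.5000
Numerator Σ(Δz_t−Δz̄)(Δz_{t+1}−Δz̄) = -97.7500
Denominator Σ(Δz_t−Δz̄)² = 543.5000
r_1(Δz) = -97.7500 / 543.5000 = -0.180

-0.180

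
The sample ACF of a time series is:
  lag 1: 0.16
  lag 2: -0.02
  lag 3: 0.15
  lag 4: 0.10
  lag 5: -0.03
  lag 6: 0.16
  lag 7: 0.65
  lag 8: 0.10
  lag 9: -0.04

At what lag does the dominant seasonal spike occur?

7

The largest autocorrelation is r_7 = 0.65; the remaining lags stay at or below 0.16.
The dominant spike at lag 7 indicates a seasonal period of 7.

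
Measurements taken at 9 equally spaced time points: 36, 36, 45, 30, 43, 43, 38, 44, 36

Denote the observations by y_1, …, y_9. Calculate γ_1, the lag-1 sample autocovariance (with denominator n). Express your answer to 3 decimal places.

Mean ȳ = (36 + 36 + 45 + 30 + 43 + 43 + 38 + 44 + 36)/9 = 39.0000
Σ_{t=1}^{8}(y_t−ȳ)(y_{t+1}−ȳ) = -107.0000
γ_1 = -107.0000 / 9 = -11.889

-11.889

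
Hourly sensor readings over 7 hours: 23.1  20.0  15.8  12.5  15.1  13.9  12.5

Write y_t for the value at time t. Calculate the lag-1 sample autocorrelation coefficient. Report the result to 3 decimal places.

Mean ȳ = (23.1 + 20.0 + 15.8 + 12.5 + 15.1 + 13.9 + 12.5)/7 = 16.1286
Σ(y_t−ȳ)(y_{t+1}−ȳ) = (26.9894) + (-1.2720) + (1.1922) + (3.7322) + (2.2922) + (8.0865) = 41.0206
Denominator Σ(y_t−ȳ)² = 96.0543
r_1 = 41.0206 / 96.0543 = 0.427

0.427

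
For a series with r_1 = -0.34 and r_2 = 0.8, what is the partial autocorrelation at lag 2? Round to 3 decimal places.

0.774

φ_{22} = (r_2 − r_1²) / (1 − r_1²)
r_1² = (-0.34)² = 0.1156
Numerator = 0.8 − 0.1156 = 0.6844; denominator = 1 − 0.1156 = 0.8844
φ_{22} = 0.6844 / 0.8844 = 0.774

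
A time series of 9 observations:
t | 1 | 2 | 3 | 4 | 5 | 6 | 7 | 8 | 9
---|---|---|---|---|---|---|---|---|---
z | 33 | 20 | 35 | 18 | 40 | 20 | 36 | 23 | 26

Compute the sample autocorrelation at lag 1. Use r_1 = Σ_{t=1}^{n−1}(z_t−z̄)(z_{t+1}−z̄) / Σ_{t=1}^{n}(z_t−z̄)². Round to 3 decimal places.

Mean z̄ = (33 + 20 + 35 + 18 + 40 + 20 + 36 + 23 + 26)/9 = 27.8889
Numerator Σ_{t=1}^{8}(z_t−z̄)(z_{t+1}−z̄) = -476.4568
Denominator Σ(z_t−z̄)² = 538.8889
r_1 = -476.4568 / 538.8889 = -0.884

-0.884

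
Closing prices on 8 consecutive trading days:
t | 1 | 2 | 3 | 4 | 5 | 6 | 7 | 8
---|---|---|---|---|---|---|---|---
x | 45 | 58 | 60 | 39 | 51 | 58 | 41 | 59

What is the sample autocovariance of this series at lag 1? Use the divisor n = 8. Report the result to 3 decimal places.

Mean x̄ = (45 + 58 + 60 + 39 + 51 + 58 + 41 + 59)/8 = 51.3750
Deviations: -6.3750, 6.6250, 8.6250, -12.3750, -0.3750, 6.6250, -10.3750, 7.6250
Σ_{t=1}^{7}(x_t−x̄)(x_{t+1}−x̄) = -237.5156
γ_1 = -237.5156 / 8 = -29.689

-29.689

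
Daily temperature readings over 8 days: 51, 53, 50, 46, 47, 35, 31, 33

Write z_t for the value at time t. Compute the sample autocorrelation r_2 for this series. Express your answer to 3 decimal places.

Mean z̄ = (51 + 53 + 50 + 46 + 47 + 35 + 31 + 33)/8 = 43.2500
Deviations from mean: 7.7500, 9.7500, 6.7500, 2.7500, 3.7500, -8.2500, -12.2500, -10.2500
Σ(z_t−z̄)(z_{t+2}−z̄) = (52.3125) + (26.8125) + (25.3125) + (-22.6875) + (-45.9375) + (84.5625) = 120.3750
Denominator Σ(z_t−z̄)² = 545.5000
r_2 = 120.3750 / 545.5000 = 0.221

0.221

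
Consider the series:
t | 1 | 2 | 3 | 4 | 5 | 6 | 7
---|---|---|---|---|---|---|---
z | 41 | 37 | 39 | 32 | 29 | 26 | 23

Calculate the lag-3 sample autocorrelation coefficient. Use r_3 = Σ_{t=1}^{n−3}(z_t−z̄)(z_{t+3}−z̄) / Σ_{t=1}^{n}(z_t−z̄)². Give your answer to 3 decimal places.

-0.206

Mean z̄ = (41 + 37 + 39 + 32 + 29 + 26 + 23)/7 = 32.4286
Deviations from mean: 8.5714, 4.5714, 6.5714, -0.4286, -3.4286, -6.4286, -9.4286
Σ(z_t−z̄)(z_{t+3}−z̄) = (-3.6735) + (-15.6735) + (-42.2449) + (4.0408) = -57.5510
Denominator Σ(z_t−z̄)² = 279.7143
r_3 = -57.5510 / 279.7143 = -0.206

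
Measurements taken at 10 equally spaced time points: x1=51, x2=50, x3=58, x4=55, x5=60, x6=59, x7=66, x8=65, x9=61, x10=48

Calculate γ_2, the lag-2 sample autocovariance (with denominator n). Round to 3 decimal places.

Mean x̄ = (51 + 50 + 58 + 55 + 60 + 59 + 66 + 65 + 61 + 48)/10 = 57.3000
Σ_{t=1}^{8}(x_t−x̄)(x_{t+2}−x̄) = 7.5200
γ_2 = 7.5200 / 10 = 0.752

0.752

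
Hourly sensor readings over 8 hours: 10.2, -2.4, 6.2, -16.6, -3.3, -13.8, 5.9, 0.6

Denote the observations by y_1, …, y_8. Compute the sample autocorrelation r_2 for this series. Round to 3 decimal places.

Mean ȳ = (10.2 − 2.4 + 6.2 − 16.6 − 3.3 − 13.8 + 5.9 + 0.6)/8 = -1.6500
Numerator Σ_{t=1}^{6}(y_t−ȳ)(y_{t+2}−ȳ) = 233.1300
Denominator Σ(y_t−ȳ)² = 638.5200
r_2 = 233.1300 / 638.5200 = 0.365

0.365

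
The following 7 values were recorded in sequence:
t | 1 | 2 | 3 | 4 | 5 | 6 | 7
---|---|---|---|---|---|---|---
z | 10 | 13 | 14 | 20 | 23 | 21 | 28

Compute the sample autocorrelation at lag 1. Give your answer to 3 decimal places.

0.440

Mean z̄ = (10 + 13 + 14 + 20 + 23 + 21 + 28)/7 = 18.4286
Deviations from mean: -8.4286, -5.4286, -4.4286, 1.5714, 4.5714, 2.5714, 9.5714
Σ(z_t−z̄)(z_{t+1}−z̄) = (45.7551) + (24.0408) + (-6.9592) + (7.1837) + (11.7551) + (24.6122) = 106.3878
Denominator Σ(z_t−z̄)² = 241.7143
r_1 = 106.3878 / 241.7143 = 0.440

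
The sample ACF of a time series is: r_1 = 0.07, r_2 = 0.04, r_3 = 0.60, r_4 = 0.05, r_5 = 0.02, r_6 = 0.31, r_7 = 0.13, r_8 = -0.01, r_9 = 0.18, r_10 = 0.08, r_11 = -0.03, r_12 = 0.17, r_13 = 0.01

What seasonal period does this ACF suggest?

The largest autocorrelation is r_3 = 0.60, with weaker echoes at lags 6 (0.31), 9 (0.18) and 12 (0.17); the remaining lags stay at or below 0.13.
The dominant spike at lag 3 indicates a seasonal period of 3.

3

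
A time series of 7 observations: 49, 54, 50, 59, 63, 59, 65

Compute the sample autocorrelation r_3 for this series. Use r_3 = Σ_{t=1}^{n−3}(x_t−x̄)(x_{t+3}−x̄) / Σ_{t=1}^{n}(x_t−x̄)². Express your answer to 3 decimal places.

Mean x̄ = (49 + 54 + 50 + 59 + 63 + 59 + 65)/7 = 57.0000
Deviations from mean: -8.0000, -3.0000, -7.0000, 2.0000, 6.0000, 2.0000, 8.0000
Σ(x_t−x̄)(x_{t+3}−x̄) = (-16.0000) + (-18.0000) + (-14.0000) + (16.0000) = -32.0000
Denominator Σ(x_t−x̄)² = 230.0000
r_3 = -32.0000 / 230.0000 = -0.139

-0.139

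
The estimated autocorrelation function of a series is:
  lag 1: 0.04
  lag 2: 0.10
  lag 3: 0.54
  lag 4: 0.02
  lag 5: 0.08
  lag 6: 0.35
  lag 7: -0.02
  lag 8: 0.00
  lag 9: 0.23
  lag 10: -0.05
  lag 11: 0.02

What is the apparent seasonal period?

The largest autocorrelation is r_3 = 0.54, with weaker echoes at lags 6 (0.35) and 9 (0.23); the remaining lags stay at or below 0.10.
The dominant spike at lag 3 indicates a seasonal period of 3.

3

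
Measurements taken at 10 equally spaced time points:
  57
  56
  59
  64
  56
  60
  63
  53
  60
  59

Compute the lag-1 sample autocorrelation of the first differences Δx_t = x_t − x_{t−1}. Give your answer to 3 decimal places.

First differences Δx: -1, 3, 5, -8, 4, 3, -10, 7, -1
Mean of differences = 0.2222
Numerator Σ(Δx_t−Δx̄)(Δx_{t+1}−Δx̄) = -155.9383
Denominator Σ(Δx_t−Δx̄)² = 273.5556
r_1(Δx) = -155.9383 / 273.5556 = -0.570

-0.570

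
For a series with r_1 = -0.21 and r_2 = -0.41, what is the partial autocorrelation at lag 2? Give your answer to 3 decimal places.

φ_{22} = (r_2 − r_1²) / (1 − r_1²)
r_1² = (-0.21)² = 0.0441
Numerator = -0.41 − 0.0441 = -0.4541; denominator = 1 − 0.0441 = 0.9559
φ_{22} = -0.4541 / 0.9559 = -0.475

-0.475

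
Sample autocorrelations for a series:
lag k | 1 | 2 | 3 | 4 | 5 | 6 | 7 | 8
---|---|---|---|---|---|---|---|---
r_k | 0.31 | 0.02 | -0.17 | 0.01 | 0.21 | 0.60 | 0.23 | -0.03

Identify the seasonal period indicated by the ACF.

6

The largest autocorrelation is r_6 = 0.60; the remaining lags stay at or below 0.31. The elevated value at lag 1 (0.31), dropping to 0.02 at lag 2, reflects decaying short-term dependence rather than seasonality.
The dominant spike at lag 6 indicates a seasonal period of 6.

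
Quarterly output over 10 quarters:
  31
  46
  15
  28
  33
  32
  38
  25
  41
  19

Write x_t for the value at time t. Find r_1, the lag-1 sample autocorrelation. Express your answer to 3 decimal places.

Mean x̄ = (31 + 46 + 15 + 28 + 33 + 32 + 38 + 25 + 41 + 19)/10 = 30.8000
Numerator Σ_{t=1}^{9}(x_t−x̄)(x_{t+1}−x̄) = -409.0400
Denominator Σ(x_t−x̄)² = 823.6000
r_1 = -409.0400 / 823.6000 = -0.497

-0.497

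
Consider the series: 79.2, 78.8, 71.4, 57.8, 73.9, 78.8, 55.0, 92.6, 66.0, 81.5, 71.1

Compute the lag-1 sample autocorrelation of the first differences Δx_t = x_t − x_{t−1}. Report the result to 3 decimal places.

-0.737

First differences Δx: -0.4, -7.4, -13.6, 16.1, 4.9, -23.8, 37.6, -26.6, 15.5, -10.4
Mean of differences = -0.8100
Numerator Σ(Δx_t−Δx̄)(Δx_{t+1}−Δx̄) = -2620.0991
Denominator Σ(Δx_t−Δx̄)² = 3552.7090
r_1(Δx) = -2620.0991 / 3552.7090 = -0.737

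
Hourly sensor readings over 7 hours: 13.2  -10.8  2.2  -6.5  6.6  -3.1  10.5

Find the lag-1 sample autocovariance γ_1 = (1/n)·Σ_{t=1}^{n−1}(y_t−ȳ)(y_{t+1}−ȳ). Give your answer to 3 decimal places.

-37.067

Mean ȳ = (13.2 − 10.8 + 2.2 − 6.5 + 6.6 − 3.1 + 10.5)/7 = 1.7286
Deviations: 11.4714, -12.5286, 0.4714, -8.2286, 4.8714, -4.8286, 8.7714
Σ_{t=1}^{6}(y_t−ȳ)(y_{t+1}−ȳ) = -259.4665
γ_1 = -259.4665 / 7 = -37.067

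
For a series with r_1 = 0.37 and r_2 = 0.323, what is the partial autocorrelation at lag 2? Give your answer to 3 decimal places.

φ_{22} = (r_2 − r_1²) / (1 − r_1²)
r_1² = (0.37)² = 0.1369
Numerator = 0.323 − 0.1369 = 0.1861; denominator = 1 − 0.1369 = 0.8631
φ_{22} = 0.1861 / 0.8631 = 0.216

0.216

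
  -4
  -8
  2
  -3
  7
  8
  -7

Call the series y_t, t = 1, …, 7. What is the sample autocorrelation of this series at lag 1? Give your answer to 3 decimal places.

Mean ȳ = (-4 − 8 + 2 − 3 + 7 + 8 − 7)/7 = -0.7143
Deviations from mean: -3.2857, -7.2857, 2.7143, -2.2857, 7.7143, 8.7143, -6.2857
Numerator Σ_{t=1}^{6}(y_t−ȳ)(y_{t+1}−ȳ) = -7.2245
Denominator Σ(y_t−ȳ)² = 251.4286
r_1 = -7.2245 / 251.4286 = -0.029

-0.029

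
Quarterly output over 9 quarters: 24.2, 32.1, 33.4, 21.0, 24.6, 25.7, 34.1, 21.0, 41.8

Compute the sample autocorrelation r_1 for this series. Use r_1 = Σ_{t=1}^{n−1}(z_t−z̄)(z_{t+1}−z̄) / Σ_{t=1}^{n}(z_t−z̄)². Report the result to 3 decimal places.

Mean z̄ = (24.2 + 32.1 + 33.4 + 21.0 + 24.6 + 25.7 + 34.1 + 21.0 + 41.8)/9 = 28.6556
Numerator Σ_{t=1}^{8}(z_t−z̄)(z_{t+1}−z̄) = -150.6920
Denominator Σ(z_t−z̄)² = 399.0422
r_1 = -150.6920 / 399.0422 = -0.378

-0.378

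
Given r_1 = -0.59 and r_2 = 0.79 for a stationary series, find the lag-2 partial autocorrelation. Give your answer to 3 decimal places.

0.678

φ_{22} = (r_2 − r_1²) / (1 − r_1²)
r_1² = (-0.59)² = 0.3481
Numerator = 0.79 − 0.3481 = 0.4419; denominator = 1 − 0.3481 = 0.6519
φ_{22} = 0.4419 / 0.6519 = 0.678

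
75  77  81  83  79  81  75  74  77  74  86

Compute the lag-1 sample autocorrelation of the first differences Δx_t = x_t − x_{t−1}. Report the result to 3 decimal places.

First differences Δx: 2, 4, 2, -4, 2, -6, -1, 3, -3, 12
Mean of differences = 1.1000
Numerator Σ(Δx_t−Δx̄)(Δx_{t+1}−Δx̄) = -51.9100
Denominator Σ(Δx_t−Δx̄)² = 230.9000
r_1(Δx) = -51.9100 / 230.9000 = -0.225

-0.225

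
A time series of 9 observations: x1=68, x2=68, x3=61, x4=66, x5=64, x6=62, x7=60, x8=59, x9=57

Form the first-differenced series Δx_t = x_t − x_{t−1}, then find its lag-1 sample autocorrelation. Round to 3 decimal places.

-0.623

First differences Δx: 0, -7, 5, -2, -2, -2, -1, -2
Mean of differences = -1.3750
Numerator Σ(Δx_t−Δx̄)(Δx_{t+1}−Δx̄) = -47.2656
Denominator Σ(Δx_t−Δx̄)² = 75.8750
r_1(Δx) = -47.2656 / 75.8750 = -0.623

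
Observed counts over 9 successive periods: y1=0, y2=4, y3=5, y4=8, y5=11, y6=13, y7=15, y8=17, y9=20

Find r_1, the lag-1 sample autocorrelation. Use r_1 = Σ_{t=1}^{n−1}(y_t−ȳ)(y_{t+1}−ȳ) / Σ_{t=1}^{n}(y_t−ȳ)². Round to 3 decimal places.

0.632

Mean ȳ = (0 + 4 + 5 + 8 + 11 + 13 + 15 + 17 + 20)/9 = 10.3333
Numerator Σ_{t=1}^{8}(y_t−ȳ)(y_{t+1}−ȳ) = 219.8889
Denominator Σ(y_t−ȳ)² = 348.0000
r_1 = 219.8889 / 348.0000 = 0.632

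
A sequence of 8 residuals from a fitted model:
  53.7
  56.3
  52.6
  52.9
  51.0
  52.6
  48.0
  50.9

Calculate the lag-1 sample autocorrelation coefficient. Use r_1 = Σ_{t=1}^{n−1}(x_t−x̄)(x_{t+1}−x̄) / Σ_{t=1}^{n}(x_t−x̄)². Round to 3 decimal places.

Mean x̄ = (53.7 + 56.3 + 52.6 + 52.9 + 51.0 + 52.6 + 48.0 + 50.9)/8 = 52.2500
Σ(x_t−x̄)(x_{t+1}−x̄) = (5.8725) + (1.4175) + (0.2275) + (-0.8125) + (-0.4375) + (-1.4875) + (5.7375) = 10.5175
Denominator Σ(x_t−x̄)² = 40.6200
r_1 = 10.5175 / 40.6200 = 0.259

0.259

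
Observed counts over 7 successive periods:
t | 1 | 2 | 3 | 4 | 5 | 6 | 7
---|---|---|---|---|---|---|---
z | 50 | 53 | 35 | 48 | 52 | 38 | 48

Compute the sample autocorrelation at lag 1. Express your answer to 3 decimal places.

Mean z̄ = (50 + 53 + 35 + 48 + 52 + 38 + 48)/7 = 46.2857
Deviations from mean: 3.7143, 6.7143, -11.2857, 1.7143, 5.7143, -8.2857, 1.7143
Σ(z_t−z̄)(z_{t+1}−z̄) = (24.9388) + (-75.7755) + (-19.3469) + (9.7959) + (-47.3469) + (-14.2041) = -121.9388
Denominator Σ(z_t−z̄)² = 293.4286
r_1 = -121.9388 / 293.4286 = -0.416

-0.416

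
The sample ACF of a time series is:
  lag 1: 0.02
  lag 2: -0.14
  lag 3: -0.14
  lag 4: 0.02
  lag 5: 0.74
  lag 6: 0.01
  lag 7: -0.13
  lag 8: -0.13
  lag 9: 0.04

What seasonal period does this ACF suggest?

5

The largest autocorrelation is r_5 = 0.74; the remaining lags stay at or below 0.04.
The dominant spike at lag 5 indicates a seasonal period of 5.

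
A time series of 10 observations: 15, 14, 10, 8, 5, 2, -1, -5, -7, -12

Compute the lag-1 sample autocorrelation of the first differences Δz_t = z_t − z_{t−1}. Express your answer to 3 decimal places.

First differences Δz: -1, -4, -2, -3, -3, -3, -4, -2, -5
Mean of differences = -3.0000
Numerator Σ(Δz_t−Δz̄)(Δz_{t+1}−Δz̄) = -6.0000
Denominator Σ(Δz_t−Δz̄)² = 12.0000
r_1(Δz) = -6.0000 / 12.0000 = -0.500

-0.500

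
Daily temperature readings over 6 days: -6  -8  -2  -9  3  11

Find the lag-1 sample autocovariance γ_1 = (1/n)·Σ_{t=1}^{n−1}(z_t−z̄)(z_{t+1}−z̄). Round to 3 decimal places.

Mean z̄ = (-6 − 8 − 2 − 9 + 3 + 11)/6 = -1.8333
Deviations: -4.1667, -6.1667, -0.1667, -7.1667, 4.8333, 12.8333
Σ_{t=1}^{5}(z_t−z̄)(z_{t+1}−z̄) = 55.3056
γ_1 = 55.3056 / 6 = 9.218

9.218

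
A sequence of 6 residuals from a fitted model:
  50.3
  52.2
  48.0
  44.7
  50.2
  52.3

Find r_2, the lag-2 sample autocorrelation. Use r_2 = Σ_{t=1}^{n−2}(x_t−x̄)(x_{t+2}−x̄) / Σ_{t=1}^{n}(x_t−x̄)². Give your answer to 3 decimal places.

-0.674

Mean x̄ = (50.3 + 52.2 + 48.0 + 44.7 + 50.2 + 52.3)/6 = 49.6167
Deviations from mean: 0.6833, 2.5833, -1.6167, -4.9167, 0.5833, 2.6833
Numerator Σ_{t=1}^{4}(x_t−x̄)(x_{t+2}−x̄) = -27.9422
Denominator Σ(x_t−x̄)² = 41.4683
r_2 = -27.9422 / 41.4683 = -0.674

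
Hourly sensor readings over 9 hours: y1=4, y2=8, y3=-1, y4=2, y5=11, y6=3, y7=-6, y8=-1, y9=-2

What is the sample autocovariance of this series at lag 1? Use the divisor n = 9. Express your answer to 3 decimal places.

3.444

Mean ȳ = (4 + 8 − 1 + 2 + 11 + 3 − 6 − 1 − 2)/9 = 2.0000
Σ_{t=1}^{8}(y_t−ȳ)(y_{t+1}−ȳ) = 31.0000
γ_1 = 31.0000 / 9 = 3.444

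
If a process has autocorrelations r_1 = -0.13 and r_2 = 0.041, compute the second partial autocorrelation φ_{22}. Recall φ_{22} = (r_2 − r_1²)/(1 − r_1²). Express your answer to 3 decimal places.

φ_{22} = (r_2 − r_1²) / (1 − r_1²)
r_1² = (-0.13)² = 0.0169
Numerator = 0.041 − 0.0169 = 0.0241; denominator = 1 − 0.0169 = 0.9831
φ_{22} = 0.0241 / 0.9831 = 0.025

0.025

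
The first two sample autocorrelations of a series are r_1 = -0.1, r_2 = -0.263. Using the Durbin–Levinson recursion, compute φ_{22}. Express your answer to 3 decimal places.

φ_{22} = (r_2 − r_1²) / (1 − r_1²)
r_1² = (-0.1)² = 0.01
Numerator = -0.263 − 0.0100 = -0.2730; denominator = 1 − 0.0100 = 0.9900
φ_{22} = -0.2730 / 0.9900 = -0.276

-0.276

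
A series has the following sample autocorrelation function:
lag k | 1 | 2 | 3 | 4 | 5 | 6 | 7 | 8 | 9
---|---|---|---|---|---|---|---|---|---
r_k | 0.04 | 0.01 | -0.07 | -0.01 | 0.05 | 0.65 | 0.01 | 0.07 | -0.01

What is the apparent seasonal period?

6

The largest autocorrelation is r_6 = 0.65; the remaining lags stay at or below 0.07.
The dominant spike at lag 6 indicates a seasonal period of 6.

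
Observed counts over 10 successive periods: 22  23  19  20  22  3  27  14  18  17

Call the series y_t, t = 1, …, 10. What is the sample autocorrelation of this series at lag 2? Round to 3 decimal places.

0.233

Mean ȳ = (22 + 23 + 19 + 20 + 22 + 3 + 27 + 14 + 18 + 17)/10 = 18.5000
Numerator Σ_{t=1}^{8}(y_t−ȳ)(y_{t+2}−ȳ) = 89.0000
Denominator Σ(y_t−ȳ)² = 382.5000
r_2 = 89.0000 / 382.5000 = 0.233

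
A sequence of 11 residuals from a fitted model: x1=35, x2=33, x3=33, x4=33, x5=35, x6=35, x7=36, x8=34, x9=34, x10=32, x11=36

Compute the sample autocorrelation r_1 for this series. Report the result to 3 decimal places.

Mean x̄ = (35 + 33 + 33 + 33 + 35 + 35 + 36 + 34 + 34 + 32 + 36)/11 = 34.1818
Numerator Σ_{t=1}^{10}(x_t−x̄)(x_{t+1}−x̄) = -0.8512
Denominator Σ(x_t−x̄)² = 17.6364
r_1 = -0.8512 / 17.6364 = -0.048

-0.048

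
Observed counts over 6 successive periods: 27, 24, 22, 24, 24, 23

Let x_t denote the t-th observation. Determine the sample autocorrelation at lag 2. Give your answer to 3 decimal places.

Mean x̄ = (27 + 24 + 22 + 24 + 24 + 23)/6 = 24.0000
Deviations from mean: 3.0000, 0.0000, -2.0000, 0.0000, 0.0000, -1.0000
Numerator Σ_{t=1}^{4}(x_t−x̄)(x_{t+2}−x̄) = -6.0000
Denominator Σ(x_t−x̄)² = 14.0000
r_2 = -6.0000 / 14.0000 = -0.429

-0.429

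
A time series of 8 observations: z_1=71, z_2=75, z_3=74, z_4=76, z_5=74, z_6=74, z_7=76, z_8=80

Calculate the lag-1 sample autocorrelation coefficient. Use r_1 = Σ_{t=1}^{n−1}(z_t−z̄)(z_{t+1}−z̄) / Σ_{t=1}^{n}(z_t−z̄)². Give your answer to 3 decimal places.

0.065

Mean z̄ = (71 + 75 + 74 + 76 + 74 + 74 + 76 + 80)/8 = 75.0000
Σ(z_t−z̄)(z_{t+1}−z̄) = (0.0000) + (0.0000) + (-1.0000) + (-1.0000) + (1.0000) + (-1.0000) + (5.0000) = 3.0000
Denominator Σ(z_t−z̄)² = 46.0000
r_1 = 3.0000 / 46.0000 = 0.065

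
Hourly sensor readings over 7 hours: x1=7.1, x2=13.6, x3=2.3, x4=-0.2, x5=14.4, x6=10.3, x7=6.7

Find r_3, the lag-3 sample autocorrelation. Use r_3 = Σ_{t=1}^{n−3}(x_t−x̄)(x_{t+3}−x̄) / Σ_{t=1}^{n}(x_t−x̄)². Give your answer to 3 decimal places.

0.214

Mean x̄ = (7.1 + 13.6 + 2.3 − 0.2 + 14.4 + 10.3 + 6.7)/7 = 7.7429
Deviations from mean: -0.6429, 5.8571, -5.4429, -7.9429, 6.6571, 2.5571, -1.0429
Σ(x_t−x̄)(x_{t+3}−x̄) = (5.1061) + (38.9918) + (-13.9182) + (8.2833) = 38.4631
Denominator Σ(x_t−x̄)² = 179.3771
r_3 = 38.4631 / 179.3771 = 0.214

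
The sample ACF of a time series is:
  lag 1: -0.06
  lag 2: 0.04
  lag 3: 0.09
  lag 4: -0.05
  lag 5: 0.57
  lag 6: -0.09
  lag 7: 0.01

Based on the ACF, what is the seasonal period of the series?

5

The largest autocorrelation is r_5 = 0.57; the remaining lags stay at or below 0.09.
The dominant spike at lag 5 indicates a seasonal period of 5.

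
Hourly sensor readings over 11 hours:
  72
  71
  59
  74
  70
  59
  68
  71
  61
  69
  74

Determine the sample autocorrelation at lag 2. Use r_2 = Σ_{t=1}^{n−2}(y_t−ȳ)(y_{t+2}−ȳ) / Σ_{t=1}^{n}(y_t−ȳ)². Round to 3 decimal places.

Mean ȳ = (72 + 71 + 59 + 74 + 70 + 59 + 68 + 71 + 61 + 69 + 74)/11 = 68.0000
Numerator Σ_{t=1}^{9}(y_t−ȳ)(y_{t+2}−ȳ) = -156.0000
Denominator Σ(y_t−ȳ)² = 322.0000
r_2 = -156.0000 / 322.0000 = -0.484

-0.484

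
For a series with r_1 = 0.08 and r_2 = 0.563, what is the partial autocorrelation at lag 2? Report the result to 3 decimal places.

0.560

φ_{22} = (r_2 − r_1²) / (1 − r_1²)
r_1² = (0.08)² = 0.0064
Numerator = 0.563 − 0.0064 = 0.5566; denominator = 1 − 0.0064 = 0.9936
φ_{22} = 0.5566 / 0.9936 = 0.560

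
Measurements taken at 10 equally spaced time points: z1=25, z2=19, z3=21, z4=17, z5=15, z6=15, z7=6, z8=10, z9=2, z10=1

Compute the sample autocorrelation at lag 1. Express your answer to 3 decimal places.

0.568

Mean z̄ = (25 + 19 + 21 + 17 + 15 + 15 + 6 + 10 + 2 + 1)/10 = 13.1000
Numerator Σ_{t=1}^{9}(z_t−z̄)(z_{t+1}−z̄) = 335.8900
Denominator Σ(z_t−z̄)² = 590.9000
r_1 = 335.8900 / 590.9000 = 0.568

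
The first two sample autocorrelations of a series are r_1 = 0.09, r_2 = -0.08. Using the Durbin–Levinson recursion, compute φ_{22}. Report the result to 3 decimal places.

φ_{22} = (r_2 − r_1²) / (1 − r_1²)
r_1² = (0.09)² = 0.0081
Numerator = -0.08 − 0.0081 = -0.0881; denominator = 1 − 0.0081 = 0.9919
φ_{22} = -0.0881 / 0.9919 = -0.089

-0.089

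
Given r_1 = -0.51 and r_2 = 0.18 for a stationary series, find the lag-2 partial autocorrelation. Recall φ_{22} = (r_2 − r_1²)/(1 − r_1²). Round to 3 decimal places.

φ_{22} = (r_2 − r_1²) / (1 − r_1²)
r_1² = (-0.51)² = 0.2601
Numerator = 0.18 − 0.2601 = -0.0801; denominator = 1 − 0.2601 = 0.7399
φ_{22} = -0.0801 / 0.7399 = -0.108

-0.108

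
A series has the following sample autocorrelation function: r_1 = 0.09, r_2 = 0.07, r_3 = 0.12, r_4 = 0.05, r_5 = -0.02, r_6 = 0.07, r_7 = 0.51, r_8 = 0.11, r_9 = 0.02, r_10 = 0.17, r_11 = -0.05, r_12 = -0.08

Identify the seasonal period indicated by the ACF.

The largest autocorrelation is r_7 = 0.51; the remaining lags stay at or below 0.17.
The dominant spike at lag 7 indicates a seasonal period of 7.

7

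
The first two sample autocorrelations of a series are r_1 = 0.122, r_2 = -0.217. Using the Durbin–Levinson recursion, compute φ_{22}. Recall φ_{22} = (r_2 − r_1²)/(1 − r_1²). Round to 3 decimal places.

φ_{22} = (r_2 − r_1²) / (1 − r_1²)
r_1² = (0.122)² = 0.014884
Numerator = -0.217 − 0.0149 = -0.2319; denominator = 1 − 0.0149 = 0.9851
φ_{22} = -0.2319 / 0.9851 = -0.235

-0.235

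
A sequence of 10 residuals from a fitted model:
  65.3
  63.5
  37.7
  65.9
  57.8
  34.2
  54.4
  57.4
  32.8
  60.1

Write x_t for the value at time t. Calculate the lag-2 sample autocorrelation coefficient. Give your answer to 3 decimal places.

Mean x̄ = (65.3 + 63.5 + 37.7 + 65.9 + 57.8 + 34.2 + 54.4 + 57.4 + 32.8 + 60.1)/10 = 52.9100
Numerator Σ_{t=1}^{8}(x_t−x̄)(x_{t+2}−x̄) = -442.7102
Denominator Σ(x_t−x̄)² = 1518.2090
r_2 = -442.7102 / 1518.2090 = -0.292

-0.292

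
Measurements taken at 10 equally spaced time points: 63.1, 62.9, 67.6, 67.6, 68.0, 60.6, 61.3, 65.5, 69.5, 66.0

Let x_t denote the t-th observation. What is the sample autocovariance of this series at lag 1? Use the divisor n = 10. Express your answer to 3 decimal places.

2.040

Mean x̄ = (63.1 + 62.9 + 67.6 + 67.6 + 68.0 + 60.6 + 61.3 + 65.5 + 69.5 + 66.0)/10 = 65.2100
Σ_{t=1}^{9}(x_t−x̄)(x_{t+1}−x̄) = 20.3959
γ_1 = 20.3959 / 10 = 2.040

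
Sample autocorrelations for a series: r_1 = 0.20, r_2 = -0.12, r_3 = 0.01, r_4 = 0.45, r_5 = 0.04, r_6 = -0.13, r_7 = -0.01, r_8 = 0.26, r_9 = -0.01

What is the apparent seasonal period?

The largest autocorrelation is r_4 = 0.45, with a weaker echo at lag 8 (0.26); the remaining lags stay at or below 0.20.
The dominant spike at lag 4 indicates a seasonal period of 4.

4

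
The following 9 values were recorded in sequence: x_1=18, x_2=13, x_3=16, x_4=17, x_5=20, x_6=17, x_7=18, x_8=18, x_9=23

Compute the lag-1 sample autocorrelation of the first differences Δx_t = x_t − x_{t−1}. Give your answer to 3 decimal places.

First differences Δx: -5, 3, 1, 3, -3, 1, 0, 5
Mean of differences = 0.6250
Numerator Σ(Δx_t−Δx̄)(Δx_{t+1}−Δx̄) = -24.5156
Denominator Σ(Δx_t−Δx̄)² = 75.8750
r_1(Δx) = -24.5156 / 75.8750 = -0.323

-0.323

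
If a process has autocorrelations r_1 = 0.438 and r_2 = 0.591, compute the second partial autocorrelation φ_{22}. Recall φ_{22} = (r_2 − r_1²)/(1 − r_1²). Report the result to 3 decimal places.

0.494

φ_{22} = (r_2 − r_1²) / (1 − r_1²)
r_1² = (0.438)² = 0.191844
Numerator = 0.591 − 0.1918 = 0.3992; denominator = 1 − 0.1918 = 0.8082
φ_{22} = 0.3992 / 0.8082 = 0.494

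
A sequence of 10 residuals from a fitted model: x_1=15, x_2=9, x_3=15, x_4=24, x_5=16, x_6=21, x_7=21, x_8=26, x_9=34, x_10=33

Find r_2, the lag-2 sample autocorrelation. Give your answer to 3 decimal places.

0.155

Mean x̄ = (15 + 9 + 15 + 24 + 16 + 21 + 21 + 26 + 34 + 33)/10 = 21.4000
Numerator Σ_{t=1}^{8}(x_t−x̄)(x_{t+2}−x̄) = 90.8800
Denominator Σ(x_t−x̄)² = 586.4000
r_2 = 90.8800 / 586.4000 = 0.155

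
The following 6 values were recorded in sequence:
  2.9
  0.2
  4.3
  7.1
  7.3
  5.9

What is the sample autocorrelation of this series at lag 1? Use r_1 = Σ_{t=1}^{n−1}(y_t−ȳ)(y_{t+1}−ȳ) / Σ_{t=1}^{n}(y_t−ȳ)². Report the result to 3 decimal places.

Mean ȳ = (2.9 + 0.2 + 4.3 + 7.1 + 7.3 + 5.9)/6 = 4.6167
Deviations from mean: -1.7167, -4.4167, -0.3167, 2.4833, 2.6833, 1.2833
Σ(y_t−ȳ)(y_{t+1}−ȳ) = (7.5819) + (1.3986) + (-0.7864) + (6.6636) + (3.4436) = 18.3014
Denominator Σ(y_t−ȳ)² = 37.5683
r_1 = 18.3014 / 37.5683 = 0.487

0.487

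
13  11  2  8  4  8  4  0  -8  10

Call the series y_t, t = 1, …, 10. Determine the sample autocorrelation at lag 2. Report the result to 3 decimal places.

-0.055

Mean ȳ = (13 + 11 + 2 + 8 + 4 + 8 + 4 + 0 − 8 + 10)/10 = 5.2000
Numerator Σ_{t=1}^{8}(y_t−ȳ)(y_{t+2}−ȳ) = -19.2800
Denominator Σ(y_t−ȳ)² = 347.6000
r_2 = -19.2800 / 347.6000 = -0.055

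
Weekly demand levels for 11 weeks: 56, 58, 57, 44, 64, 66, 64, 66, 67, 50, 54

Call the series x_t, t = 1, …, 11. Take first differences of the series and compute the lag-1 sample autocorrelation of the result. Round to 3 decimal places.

-0.338

First differences Δx: 2, -1, -13, 20, 2, -2, 2, 1, -17, 4
Mean of differences = -0.2000
Numerator Σ(Δx_t−Δx̄)(Δx_{t+1}−Δx̄) = -301.6400
Denominator Σ(Δx_t−Δx̄)² = 891.6000
r_1(Δx) = -301.6400 / 891.6000 = -0.338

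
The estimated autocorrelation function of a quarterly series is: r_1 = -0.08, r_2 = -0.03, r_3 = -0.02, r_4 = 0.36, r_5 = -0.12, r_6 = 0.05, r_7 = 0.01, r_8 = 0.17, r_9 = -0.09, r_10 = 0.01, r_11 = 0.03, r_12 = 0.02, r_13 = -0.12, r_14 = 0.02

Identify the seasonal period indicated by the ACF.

The largest autocorrelation is r_4 = 0.36, with a weaker echo at lag 8 (0.17); the remaining lags stay at or below 0.05.
The dominant spike at lag 4 indicates a seasonal period of 4.

4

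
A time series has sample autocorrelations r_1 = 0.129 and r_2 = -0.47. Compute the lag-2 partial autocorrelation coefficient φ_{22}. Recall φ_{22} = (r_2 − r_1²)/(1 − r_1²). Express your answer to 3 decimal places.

φ_{22} = (r_2 − r_1²) / (1 − r_1²)
r_1² = (0.129)² = 0.016641
Numerator = -0.47 − 0.0166 = -0.4866; denominator = 1 − 0.0166 = 0.9834
φ_{22} = -0.4866 / 0.9834 = -0.495

-0.495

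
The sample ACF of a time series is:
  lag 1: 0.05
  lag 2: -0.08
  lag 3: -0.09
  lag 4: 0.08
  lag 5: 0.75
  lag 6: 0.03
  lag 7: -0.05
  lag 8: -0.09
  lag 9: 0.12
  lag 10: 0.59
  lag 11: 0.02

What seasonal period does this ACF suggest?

5

The largest autocorrelation is r_5 = 0.75, with a weaker echo at lag 10 (0.59); the remaining lags stay at or below 0.12.
The dominant spike at lag 5 indicates a seasonal period of 5.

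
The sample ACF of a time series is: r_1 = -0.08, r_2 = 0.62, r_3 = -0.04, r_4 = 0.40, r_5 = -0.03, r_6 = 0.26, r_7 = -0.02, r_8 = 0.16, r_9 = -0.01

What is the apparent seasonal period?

2

The largest autocorrelation is r_2 = 0.62, with weaker echoes at lags 4 (0.40), 6 (0.26) and 8 (0.16); the remaining lags stay at or below -0.01.
The dominant spike at lag 2 indicates a seasonal period of 2.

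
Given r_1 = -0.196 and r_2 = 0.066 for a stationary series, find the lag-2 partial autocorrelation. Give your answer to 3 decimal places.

0.029

φ_{22} = (r_2 − r_1²) / (1 − r_1²)
r_1² = (-0.196)² = 0.038416
Numerator = 0.066 − 0.0384 = 0.0276; denominator = 1 − 0.0384 = 0.9616
φ_{22} = 0.0276 / 0.9616 = 0.029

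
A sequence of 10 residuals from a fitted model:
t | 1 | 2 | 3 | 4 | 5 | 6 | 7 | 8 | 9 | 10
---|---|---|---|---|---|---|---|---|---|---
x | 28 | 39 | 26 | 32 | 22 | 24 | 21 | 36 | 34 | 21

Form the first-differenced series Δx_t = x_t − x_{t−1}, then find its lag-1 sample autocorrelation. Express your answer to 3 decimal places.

-0.434

First differences Δx: 11, -13, 6, -10, 2, -3, 15, -2, -13
Mean of differences = -0.7778
Numerator Σ(Δx_t−Δx̄)(Δx_{t+1}−Δx̄) = -360.4938
Denominator Σ(Δx_t−Δx̄)² = 831.5556
r_1(Δx) = -360.4938 / 831.5556 = -0.434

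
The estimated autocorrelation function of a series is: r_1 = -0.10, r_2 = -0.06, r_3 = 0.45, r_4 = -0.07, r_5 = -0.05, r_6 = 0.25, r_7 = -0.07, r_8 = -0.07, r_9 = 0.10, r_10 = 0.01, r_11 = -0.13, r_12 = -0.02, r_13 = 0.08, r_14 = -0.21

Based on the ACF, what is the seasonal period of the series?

The largest autocorrelation is r_3 = 0.45, with a weaker echo at lag 6 (0.25); the remaining lags stay at or below 0.10.
The dominant spike at lag 3 indicates a seasonal period of 3.

3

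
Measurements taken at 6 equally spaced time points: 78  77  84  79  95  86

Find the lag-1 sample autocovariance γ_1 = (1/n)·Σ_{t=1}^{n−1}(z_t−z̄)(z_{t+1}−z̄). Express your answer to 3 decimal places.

Mean z̄ = (78 + 77 + 84 + 79 + 95 + 86)/6 = 83.1667
Deviations: -5.1667, -6.1667, 0.8333, -4.1667, 11.8333, 2.8333
Σ_{t=1}^{5}(z_t−z̄)(z_{t+1}−z̄) = 7.4722
γ_1 = 7.4722 / 6 = 1.245

1.245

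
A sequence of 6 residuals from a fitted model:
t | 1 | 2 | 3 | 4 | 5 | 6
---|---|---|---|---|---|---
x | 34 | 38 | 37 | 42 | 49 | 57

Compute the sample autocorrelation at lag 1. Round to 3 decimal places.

Mean x̄ = (34 + 38 + 37 + 42 + 49 + 57)/6 = 42.8333
Deviations from mean: -8.8333, -4.8333, -5.8333, -0.8333, 6.1667, 14.1667
Numerator Σ_{t=1}^{5}(x_t−x̄)(x_{t+1}−x̄) = 157.9722
Denominator Σ(x_t−x̄)² = 374.8333
r_1 = 157.9722 / 374.8333 = 0.421

0.421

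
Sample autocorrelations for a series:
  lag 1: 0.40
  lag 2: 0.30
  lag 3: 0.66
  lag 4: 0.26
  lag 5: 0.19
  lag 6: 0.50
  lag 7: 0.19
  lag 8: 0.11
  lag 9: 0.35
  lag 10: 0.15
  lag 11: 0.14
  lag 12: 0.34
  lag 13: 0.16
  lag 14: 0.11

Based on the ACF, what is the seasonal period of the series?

The largest autocorrelation is r_3 = 0.66, with a weaker echo at lag 6 (0.50); the remaining lags stay at or below 0.40. The elevated value at lag 1 (0.40), dropping to 0.30 at lag 2, reflects decaying short-term dependence rather than seasonality.
The dominant spike at lag 3 indicates a seasonal period of 3.

3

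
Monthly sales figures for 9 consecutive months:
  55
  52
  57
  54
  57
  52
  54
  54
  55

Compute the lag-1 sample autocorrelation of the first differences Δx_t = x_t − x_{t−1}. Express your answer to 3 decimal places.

-0.780

First differences Δx: -3, 5, -3, 3, -5, 2, 0, 1
Mean of differences = 0.0000
Numerator Σ(Δx_t−Δx̄)(Δx_{t+1}−Δx̄) = -64.0000
Denominator Σ(Δx_t−Δx̄)² = 82.0000
r_1(Δx) = -64.0000 / 82.0000 = -0.780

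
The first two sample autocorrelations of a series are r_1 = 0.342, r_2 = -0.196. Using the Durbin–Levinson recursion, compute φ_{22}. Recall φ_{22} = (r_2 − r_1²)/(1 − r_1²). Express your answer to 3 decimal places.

φ_{22} = (r_2 − r_1²) / (1 − r_1²)
r_1² = (0.342)² = 0.116964
Numerator = -0.196 − 0.1170 = -0.3130; denominator = 1 − 0.1170 = 0.8830
φ_{22} = -0.3130 / 0.8830 = -0.354

-0.354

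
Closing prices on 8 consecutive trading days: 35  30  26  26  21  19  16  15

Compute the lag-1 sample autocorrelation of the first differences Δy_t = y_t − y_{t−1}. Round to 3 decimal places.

First differences Δy: -5, -4, 0, -5, -2, -3, -1
Mean of differences = -2.8571
Numerator Σ(Δy_t−Δȳ)(Δy_{t+1}−Δȳ) = -9.1633
Denominator Σ(Δy_t−Δȳ)² = 22.8571
r_1(Δy) = -9.1633 / 22.8571 = -0.401

-0.401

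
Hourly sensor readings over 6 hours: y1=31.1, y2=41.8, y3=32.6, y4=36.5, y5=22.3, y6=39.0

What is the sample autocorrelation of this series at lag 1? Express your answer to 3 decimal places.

Mean ȳ = (31.1 + 41.8 + 32.6 + 36.5 + 22.3 + 39.0)/6 = 33.8833
Deviations from mean: -2.7833, 7.9167, -1.2833, 2.6167, -11.5833, 5.1167
Σ(y_t−ȳ)(y_{t+1}−ȳ) = (-22.0347) + (-10.1597) + (-3.3581) + (-30.3097) + (-59.2681) = -125.1303
Denominator Σ(y_t−ȳ)² = 239.2683
r_1 = -125.1303 / 239.2683 = -0.523

-0.523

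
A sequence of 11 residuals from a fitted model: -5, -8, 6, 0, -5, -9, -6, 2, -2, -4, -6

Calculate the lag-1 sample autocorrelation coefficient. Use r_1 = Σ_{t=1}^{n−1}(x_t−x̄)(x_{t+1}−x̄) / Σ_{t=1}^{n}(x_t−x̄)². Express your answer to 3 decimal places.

Mean x̄ = (-5 − 8 + 6 + 0 − 5 − 9 − 6 + 2 − 2 − 4 − 6)/11 = -3.3636
Numerator Σ_{t=1}^{10}(x_t−x̄)(x_{t+1}−x̄) = 8.2314
Denominator Σ(x_t−x̄)² = 202.5455
r_1 = 8.2314 / 202.5455 = 0.041

0.041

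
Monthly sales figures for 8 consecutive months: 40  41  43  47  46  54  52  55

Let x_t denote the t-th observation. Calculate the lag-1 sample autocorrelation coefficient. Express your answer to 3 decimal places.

Mean x̄ = (40 + 41 + 43 + 47 + 46 + 54 + 52 + 55)/8 = 47.2500
Deviations from mean: -7.2500, -6.2500, -4.2500, -0.2500, -1.2500, 6.7500, 4.7500, 7.7500
Σ(x_t−x̄)(x_{t+1}−x̄) = (45.3125) + (26.5625) + (1.0625) + (0.3125) + (-8.4375) + (32.0625) + (36.8125) = 133.6875
Denominator Σ(x_t−x̄)² = 239.5000
r_1 = 133.6875 / 239.5000 = 0.558

0.558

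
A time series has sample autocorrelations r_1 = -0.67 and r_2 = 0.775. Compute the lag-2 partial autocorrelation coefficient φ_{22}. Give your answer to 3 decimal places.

φ_{22} = (r_2 − r_1²) / (1 − r_1²)
r_1² = (-0.67)² = 0.4489
Numerator = 0.775 − 0.4489 = 0.3261; denominator = 1 − 0.4489 = 0.5511
φ_{22} = 0.3261 / 0.5511 = 0.592

0.592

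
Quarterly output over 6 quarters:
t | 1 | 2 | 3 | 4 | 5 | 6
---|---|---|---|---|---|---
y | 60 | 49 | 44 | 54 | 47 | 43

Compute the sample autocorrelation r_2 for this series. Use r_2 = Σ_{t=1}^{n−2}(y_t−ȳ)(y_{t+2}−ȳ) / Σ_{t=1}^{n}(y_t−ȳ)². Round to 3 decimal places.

Mean ȳ = (60 + 49 + 44 + 54 + 47 + 43)/6 = 49.5000
Deviations from mean: 10.5000, -0.5000, -5.5000, 4.5000, -2.5000, -6.5000
Σ(y_t−ȳ)(y_{t+2}−ȳ) = (-57.7500) + (-2.2500) + (13.7500) + (-29.2500) = -75.5000
Denominator Σ(y_t−ȳ)² = 209.5000
r_2 = -75.5000 / 209.5000 = -0.360

-0.360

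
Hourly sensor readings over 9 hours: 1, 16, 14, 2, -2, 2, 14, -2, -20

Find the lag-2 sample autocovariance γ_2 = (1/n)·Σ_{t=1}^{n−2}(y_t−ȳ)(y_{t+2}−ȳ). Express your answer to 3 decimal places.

Mean ȳ = (1 + 16 + 14 + 2 − 2 + 2 + 14 − 2 − 20)/9 = 2.7778
Σ_{t=1}^{7}(y_t−ȳ)(y_{t+2}−ȳ) = -388.7654
γ_2 = -388.7654 / 9 = -43.196

-43.196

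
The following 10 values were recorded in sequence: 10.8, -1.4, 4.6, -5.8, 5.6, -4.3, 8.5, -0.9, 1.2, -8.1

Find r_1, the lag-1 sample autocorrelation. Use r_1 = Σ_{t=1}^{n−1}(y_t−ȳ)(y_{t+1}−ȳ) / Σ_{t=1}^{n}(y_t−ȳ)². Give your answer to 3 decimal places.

-0.477

Mean ȳ = (10.8 − 1.4 + 4.6 − 5.8 + 5.6 − 4.3 + 8.5 − 0.9 + 1.2 − 8.1)/10 = 1.0200
Numerator Σ_{t=1}^{9}(y_t−ȳ)(y_{t+1}−ȳ) = -168.4904
Denominator Σ(y_t−ȳ)² = 352.9560
r_1 = -168.4904 / 352.9560 = -0.477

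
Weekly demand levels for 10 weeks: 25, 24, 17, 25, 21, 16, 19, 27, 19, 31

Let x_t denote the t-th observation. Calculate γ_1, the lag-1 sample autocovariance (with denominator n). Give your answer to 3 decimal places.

Mean x̄ = (25 + 24 + 17 + 25 + 21 + 16 + 19 + 27 + 19 + 31)/10 = 22.4000
Σ_{t=1}^{9}(x_t−x̄)(x_{t+1}−x̄) = -51.9600
γ_1 = -51.9600 / 10 = -5.196

-5.196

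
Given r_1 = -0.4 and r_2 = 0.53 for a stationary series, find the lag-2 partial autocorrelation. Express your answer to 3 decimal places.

φ_{22} = (r_2 − r_1²) / (1 − r_1²)
r_1² = (-0.4)² = 0.16
Numerator = 0.53 − 0.1600 = 0.3700; denominator = 1 − 0.1600 = 0.8400
φ_{22} = 0.3700 / 0.8400 = 0.440

0.440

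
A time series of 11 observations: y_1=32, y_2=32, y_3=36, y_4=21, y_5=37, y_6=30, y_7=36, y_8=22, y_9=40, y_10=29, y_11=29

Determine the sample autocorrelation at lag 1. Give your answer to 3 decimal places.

Mean ȳ = (32 + 32 + 36 + 21 + 37 + 30 + 36 + 22 + 40 + 29 + 29)/11 = 31.2727
Numerator Σ_{t=1}^{10}(y_t−ȳ)(y_{t+1}−ȳ) = -256.1653
Denominator Σ(y_t−ȳ)² = 358.1818
r_1 = -256.1653 / 358.1818 = -0.715

-0.715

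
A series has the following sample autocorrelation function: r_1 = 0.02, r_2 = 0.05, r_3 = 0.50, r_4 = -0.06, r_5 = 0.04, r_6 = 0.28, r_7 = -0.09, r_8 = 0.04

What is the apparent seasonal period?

The largest autocorrelation is r_3 = 0.50, with a weaker echo at lag 6 (0.28); the remaining lags stay at or below 0.05.
The dominant spike at lag 3 indicates a seasonal period of 3.

3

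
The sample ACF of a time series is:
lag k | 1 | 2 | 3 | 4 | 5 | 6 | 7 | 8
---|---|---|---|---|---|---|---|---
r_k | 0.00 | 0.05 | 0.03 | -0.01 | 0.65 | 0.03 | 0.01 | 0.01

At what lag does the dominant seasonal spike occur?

5

The largest autocorrelation is r_5 = 0.65; the remaining lags stay at or below 0.05.
The dominant spike at lag 5 indicates a seasonal period of 5.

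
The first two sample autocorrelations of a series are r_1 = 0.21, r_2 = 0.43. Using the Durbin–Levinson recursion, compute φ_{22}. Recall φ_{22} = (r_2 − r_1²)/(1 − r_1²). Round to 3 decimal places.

φ_{22} = (r_2 − r_1²) / (1 − r_1²)
r_1² = (0.21)² = 0.0441
Numerator = 0.43 − 0.0441 = 0.3859; denominator = 1 − 0.0441 = 0.9559
φ_{22} = 0.3859 / 0.9559 = 0.404

0.404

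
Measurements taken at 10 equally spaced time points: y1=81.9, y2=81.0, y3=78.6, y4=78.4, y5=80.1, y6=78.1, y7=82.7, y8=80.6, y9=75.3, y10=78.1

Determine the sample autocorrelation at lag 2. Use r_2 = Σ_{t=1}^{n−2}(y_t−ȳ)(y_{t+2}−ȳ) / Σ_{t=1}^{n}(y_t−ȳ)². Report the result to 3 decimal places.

-0.401

Mean ȳ = (81.9 + 81.0 + 78.6 + 78.4 + 80.1 + 78.1 + 82.7 + 80.6 + 75.3 + 78.1)/10 = 79.4800
Numerator Σ_{t=1}^{8}(y_t−ȳ)(y_{t+2}−ȳ) = -17.3808
Denominator Σ(y_t−ȳ)² = 43.3960
r_2 = -17.3808 / 43.3960 = -0.401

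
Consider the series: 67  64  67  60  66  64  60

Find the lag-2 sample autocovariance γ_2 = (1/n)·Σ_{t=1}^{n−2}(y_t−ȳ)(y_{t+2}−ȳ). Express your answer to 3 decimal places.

Mean ȳ = (67 + 64 + 67 + 60 + 66 + 64 + 60)/7 = 64.0000
Σ_{t=1}^{5}(y_t−ȳ)(y_{t+2}−ȳ) = 7.0000
γ_2 = 7.0000 / 7 = 1.000

1.000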